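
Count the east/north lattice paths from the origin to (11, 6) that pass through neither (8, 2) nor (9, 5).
Number of paths = 5335

Inclusion–exclusion. Total paths: C(17, 11) = 12376. Through P₁: C(10, 8)·C(7, 3) = 1575. Through P₂: C(14, 9)·C(3, 2) = 6006. Since P₁ is strictly southwest of P₂, a monotone path through both must visit P₁ then P₂; paths through both = C(10, 8)·C(4, 1)·C(3, 2) = 540. Avoid both = 12376 − 1575 − 6006 + 540 = 5335.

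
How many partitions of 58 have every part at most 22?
p(58, parts ≤ 22) = 634429

Use the recurrence p(n, m) = p(n, m−1) + p(n−m, m): either the largest part is < m (count p(n, m−1)) or the largest part is exactly m (remove one copy of m, count p(n−m, m)). With p(0, ·) = 1 this gives p(58, parts ≤ 22) = 634429. (By conjugating Young diagrams, this also counts partitions of 58 into at most 22 parts.)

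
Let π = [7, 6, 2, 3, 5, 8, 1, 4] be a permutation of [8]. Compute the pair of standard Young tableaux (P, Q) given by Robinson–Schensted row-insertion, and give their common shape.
P = [1, 3, 4, 8] / [2, 5] / [6] / [7];  Q = [1, 4, 5, 6] / [2, 8] / [3] / [7];  common shape = (4, 2, 1, 1)

Row-insert the values π_1, π_2, … into P one at a time, bumping the leftmost entry strictly greater than the inserted value down to the next row. The recording tableau Q records, in position (i, j), the step at which that cell was added to P.
  Insert 7 (step 1): P = [7];  Q = [1]
  Insert 6 (step 2): P = [6] / [7];  Q = [1] / [2]
  Insert 2 (step 3): P = [2] / [6] / [7];  Q = [1] / [2] / [3]
  Insert 3 (step 4): P = [2, 3] / [6] / [7];  Q = [1, 4] / [2] / [3]
  Insert 5 (step 5): P = [2, 3, 5] / [6] / [7];  Q = [1, 4, 5] / [2] / [3]
  Insert 8 (step 6): P = [2, 3, 5, 8] / [6] / [7];  Q = [1, 4, 5, 6] / [2] / [3]
  Insert 1 (step 7): P = [1, 3, 5, 8] / [2] / [6] / [7];  Q = [1, 4, 5, 6] / [2] / [3] / [7]
  Insert 4 (step 8): P = [1, 3, 4, 8] / [2, 5] / [6] / [7];  Q = [1, 4, 5, 6] / [2, 8] / [3] / [7]
Final shape: (4, 2, 1, 1).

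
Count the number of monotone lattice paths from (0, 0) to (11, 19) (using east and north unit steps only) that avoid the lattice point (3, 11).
Number of paths = 49942620

Total paths from (0, 0) to (11, 19): C(30, 11) = 54627300. Paths through (3, 11): (paths (0, 0) → (3, 11)) × (paths (3, 11) → (11, 19)) = C(14, 3) · C(16, 8) = 364 · 12870 = 4684680. Avoidance count = 54627300 − 4684680 = 49942620.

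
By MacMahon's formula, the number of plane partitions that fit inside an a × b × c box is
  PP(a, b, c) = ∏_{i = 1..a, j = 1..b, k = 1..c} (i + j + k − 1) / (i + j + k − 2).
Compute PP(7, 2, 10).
PP(7, 2, 10) = 77364144

Evaluate the triple product over i = 1..7, j = 1..2, k = 1..10. The factors are (2/1) · (3/2) · (4/3) · (5/4) · (6/5) · (7/6) · (8/7) · (9/8) · … (140 factors total). The numerators and denominators telescope so the product is an integer; carrying out the multiplication exactly gives PP(7, 2, 10) = 77364144.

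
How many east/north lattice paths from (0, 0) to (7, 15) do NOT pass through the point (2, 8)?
Number of paths = 134904

Total paths from (0, 0) to (7, 15): C(22, 7) = 170544. Paths through (2, 8): (paths (0, 0) → (2, 8)) × (paths (2, 8) → (7, 15)) = C(10, 2) · C(12, 5) = 45 · 792 = 35640. Avoidance count = 170544 − 35640 = 134904.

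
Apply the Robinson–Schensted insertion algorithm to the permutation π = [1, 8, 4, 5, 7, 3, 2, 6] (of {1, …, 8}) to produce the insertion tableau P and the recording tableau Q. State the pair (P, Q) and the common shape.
P = [1, 2, 5, 6] / [3, 7] / [4] / [8];  Q = [1, 2, 4, 5] / [3, 8] / [6] / [7];  common shape = (4, 2, 1, 1)

Row-insert the values π_1, π_2, … into P one at a time, bumping the leftmost entry strictly greater than the inserted value down to the next row. The recording tableau Q records, in position (i, j), the step at which that cell was added to P.
  Insert 1 (step 1): P = [1];  Q = [1]
  Insert 8 (step 2): P = [1, 8];  Q = [1, 2]
  Insert 4 (step 3): P = [1, 4] / [8];  Q = [1, 2] / [3]
  Insert 5 (step 4): P = [1, 4, 5] / [8];  Q = [1, 2, 4] / [3]
  Insert 7 (step 5): P = [1, 4, 5, 7] / [8];  Q = [1, 2, 4, 5] / [3]
  Insert 3 (step 6): P = [1, 3, 5, 7] / [4] / [8];  Q = [1, 2, 4, 5] / [3] / [6]
  Insert 2 (step 7): P = [1, 2, 5, 7] / [3] / [4] / [8];  Q = [1, 2, 4, 5] / [3] / [6] / [7]
  Insert 6 (step 8): P = [1, 2, 5, 6] / [3, 7] / [4] / [8];  Q = [1, 2, 4, 5] / [3, 8] / [6] / [7]
Final shape: (4, 2, 1, 1).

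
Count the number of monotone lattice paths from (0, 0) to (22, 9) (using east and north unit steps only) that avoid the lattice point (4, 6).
Number of paths = 19880775

Total paths from (0, 0) to (22, 9): C(31, 22) = 20160075. Paths through (4, 6): (paths (0, 0) → (4, 6)) × (paths (4, 6) → (22, 9)) = C(10, 4) · C(21, 18) = 210 · 1330 = 279300. Avoidance count = 20160075 − 279300 = 19880775.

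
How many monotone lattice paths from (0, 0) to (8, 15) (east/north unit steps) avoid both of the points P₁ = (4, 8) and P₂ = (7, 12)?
Number of paths = 194712

Inclusion–exclusion. Total paths: C(23, 8) = 490314. Through P₁: C(12, 4)·C(11, 4) = 163350. Through P₂: C(19, 7)·C(4, 1) = 201552. Since P₁ is strictly southwest of P₂, a monotone path through both must visit P₁ then P₂; paths through both = C(12, 4)·C(7, 3)·C(4, 1) = 69300. Avoid both = 490314 − 163350 − 201552 + 69300 = 194712.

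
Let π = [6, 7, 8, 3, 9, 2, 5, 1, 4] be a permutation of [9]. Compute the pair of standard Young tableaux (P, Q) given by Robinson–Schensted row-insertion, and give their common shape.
P = [1, 4, 8, 9] / [2, 5] / [3, 7] / [6];  Q = [1, 2, 3, 5] / [4, 7] / [6, 9] / [8];  common shape = (4, 2, 2, 1)

Row-insert the values π_1, π_2, … into P one at a time, bumping the leftmost entry strictly greater than the inserted value down to the next row. The recording tableau Q records, in position (i, j), the step at which that cell was added to P.
  Insert 6 (step 1): P = [6];  Q = [1]
  Insert 7 (step 2): P = [6, 7];  Q = [1, 2]
  Insert 8 (step 3): P = [6, 7, 8];  Q = [1, 2, 3]
  Insert 3 (step 4): P = [3, 7, 8] / [6];  Q = [1, 2, 3] / [4]
  Insert 9 (step 5): P = [3, 7, 8, 9] / [6];  Q = [1, 2, 3, 5] / [4]
  Insert 2 (step 6): P = [2, 7, 8, 9] / [3] / [6];  Q = [1, 2, 3, 5] / [4] / [6]
  Insert 5 (step 7): P = [2, 5, 8, 9] / [3, 7] / [6];  Q = [1, 2, 3, 5] / [4, 7] / [6]
  Insert 1 (step 8): P = [1, 5, 8, 9] / [2, 7] / [3] / [6];  Q = [1, 2, 3, 5] / [4, 7] / [6] / [8]
  Insert 4 (step 9): P = [1, 4, 8, 9] / [2, 5] / [3, 7] / [6];  Q = [1, 2, 3, 5] / [4, 7] / [6, 9] / [8]
Final shape: (4, 2, 2, 1).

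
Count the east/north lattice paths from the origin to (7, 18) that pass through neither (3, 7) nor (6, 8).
Number of paths = 289147

Inclusion–exclusion. Total paths: C(25, 7) = 480700. Through P₁: C(10, 3)·C(15, 4) = 163800. Through P₂: C(14, 6)·C(11, 1) = 33033. Since P₁ is strictly southwest of P₂, a monotone path through both must visit P₁ then P₂; paths through both = C(10, 3)·C(4, 3)·C(11, 1) = 5280. Avoid both = 480700 − 163800 − 33033 + 5280 = 289147.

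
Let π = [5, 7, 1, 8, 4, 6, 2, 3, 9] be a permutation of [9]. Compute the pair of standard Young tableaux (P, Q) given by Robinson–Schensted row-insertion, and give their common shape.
P = [1, 2, 3, 9] / [4, 6, 8] / [5, 7];  Q = [1, 2, 4, 9] / [3, 5, 6] / [7, 8];  common shape = (4, 3, 2)

Row-insert the values π_1, π_2, … into P one at a time, bumping the leftmost entry strictly greater than the inserted value down to the next row. The recording tableau Q records, in position (i, j), the step at which that cell was added to P.
  Insert 5 (step 1): P = [5];  Q = [1]
  Insert 7 (step 2): P = [5, 7];  Q = [1, 2]
  Insert 1 (step 3): P = [1, 7] / [5];  Q = [1, 2] / [3]
  Insert 8 (step 4): P = [1, 7, 8] / [5];  Q = [1, 2, 4] / [3]
  Insert 4 (step 5): P = [1, 4, 8] / [5, 7];  Q = [1, 2, 4] / [3, 5]
  Insert 6 (step 6): P = [1, 4, 6] / [5, 7, 8];  Q = [1, 2, 4] / [3, 5, 6]
  Insert 2 (step 7): P = [1, 2, 6] / [4, 7, 8] / [5];  Q = [1, 2, 4] / [3, 5, 6] / [7]
  Insert 3 (step 8): P = [1, 2, 3] / [4, 6, 8] / [5, 7];  Q = [1, 2, 4] / [3, 5, 6] / [7, 8]
  Insert 9 (step 9): P = [1, 2, 3, 9] / [4, 6, 8] / [5, 7];  Q = [1, 2, 4, 9] / [3, 5, 6] / [7, 8]
Final shape: (4, 3, 2).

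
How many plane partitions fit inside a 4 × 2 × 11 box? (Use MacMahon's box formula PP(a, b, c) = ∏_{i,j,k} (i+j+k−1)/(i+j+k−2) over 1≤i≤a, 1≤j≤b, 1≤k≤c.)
PP(4, 2, 11) = 496860

Evaluate the triple product over i = 1..4, j = 1..2, k = 1..11. The factors are (2/1) · (3/2) · (4/3) · (5/4) · (6/5) · (7/6) · (8/7) · (9/8) · … (88 factors total). The numerators and denominators telescope so the product is an integer; carrying out the multiplication exactly gives PP(4, 2, 11) = 496860.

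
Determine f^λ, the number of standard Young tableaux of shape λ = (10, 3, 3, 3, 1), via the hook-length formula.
# SYT of shape (10, 3, 3, 3, 1) = 15116400

Hook-length formula: f^λ = n! / Π hook(c), product over all cells c of the Young diagram. For λ = (10, 3, 3, 3, 1), n = 20 boxes. Hook lengths by row (left-to-right, top-to-bottom): [14, 12, 11, 7, 6, 5, 4, 3, 2, 1]; [6, 4, 3]; [5, 3, 2]; [4, 2, 1]; [1]. Product of hooks = 160944537600. So f^λ = 20! / 160944537600 = 2432902008176640000 / 160944537600 = 15116400.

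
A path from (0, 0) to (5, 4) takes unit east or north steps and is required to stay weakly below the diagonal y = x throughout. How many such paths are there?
Number of paths = 42

By the reflection principle (André's argument), the number of monotone paths to (5, 4) with n ≤ m that never go above y = x is C(9, 5) − C(9, 6) = 126 − 84 = 42.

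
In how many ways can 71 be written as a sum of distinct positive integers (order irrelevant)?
q(71) = 32992

A partition into distinct parts is a strictly decreasing sequence summing to n. The recurrence d(n, m) = d(n, m−1) + d(n−m, m−1) (use part m at most once) with q(n) = d(n, n) gives q(71) = 32992. (Euler's theorem: # distinct-part partitions = # odd-part partitions.)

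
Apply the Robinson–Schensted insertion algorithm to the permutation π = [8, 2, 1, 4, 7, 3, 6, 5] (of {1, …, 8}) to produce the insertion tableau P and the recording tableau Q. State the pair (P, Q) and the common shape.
P = [1, 3, 5] / [2, 4, 6] / [7] / [8];  Q = [1, 4, 5] / [2, 6, 7] / [3] / [8];  common shape = (3, 3, 1, 1)

Row-insert the values π_1, π_2, … into P one at a time, bumping the leftmost entry strictly greater than the inserted value down to the next row. The recording tableau Q records, in position (i, j), the step at which that cell was added to P.
  Insert 8 (step 1): P = [8];  Q = [1]
  Insert 2 (step 2): P = [2] / [8];  Q = [1] / [2]
  Insert 1 (step 3): P = [1] / [2] / [8];  Q = [1] / [2] / [3]
  Insert 4 (step 4): P = [1, 4] / [2] / [8];  Q = [1, 4] / [2] / [3]
  Insert 7 (step 5): P = [1, 4, 7] / [2] / [8];  Q = [1, 4, 5] / [2] / [3]
  Insert 3 (step 6): P = [1, 3, 7] / [2, 4] / [8];  Q = [1, 4, 5] / [2, 6] / [3]
  Insert 6 (step 7): P = [1, 3, 6] / [2, 4, 7] / [8];  Q = [1, 4, 5] / [2, 6, 7] / [3]
  Insert 5 (step 8): P = [1, 3, 5] / [2, 4, 6] / [7] / [8];  Q = [1, 4, 5] / [2, 6, 7] / [3] / [8]
Final shape: (3, 3, 1, 1).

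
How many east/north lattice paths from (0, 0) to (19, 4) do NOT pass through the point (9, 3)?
Number of paths = 6435

Total paths from (0, 0) to (19, 4): C(23, 19) = 8855. Paths through (9, 3): (paths (0, 0) → (9, 3)) × (paths (9, 3) → (19, 4)) = C(12, 9) · C(11, 10) = 220 · 11 = 2420. Avoidance count = 8855 − 2420 = 6435.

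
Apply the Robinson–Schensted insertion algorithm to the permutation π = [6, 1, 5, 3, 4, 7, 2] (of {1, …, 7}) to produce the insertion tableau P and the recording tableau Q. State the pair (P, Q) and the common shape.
P = [1, 2, 4, 7] / [3] / [5] / [6];  Q = [1, 3, 5, 6] / [2] / [4] / [7];  common shape = (4, 1, 1, 1)

Row-insert the values π_1, π_2, … into P one at a time, bumping the leftmost entry strictly greater than the inserted value down to the next row. The recording tableau Q records, in position (i, j), the step at which that cell was added to P.
  Insert 6 (step 1): P = [6];  Q = [1]
  Insert 1 (step 2): P = [1] / [6];  Q = [1] / [2]
  Insert 5 (step 3): P = [1, 5] / [6];  Q = [1, 3] / [2]
  Insert 3 (step 4): P = [1, 3] / [5] / [6];  Q = [1, 3] / [2] / [4]
  Insert 4 (step 5): P = [1, 3, 4] / [5] / [6];  Q = [1, 3, 5] / [2] / [4]
  Insert 7 (step 6): P = [1, 3, 4, 7] / [5] / [6];  Q = [1, 3, 5, 6] / [2] / [4]
  Insert 2 (step 7): P = [1, 2, 4, 7] / [3] / [5] / [6];  Q = [1, 3, 5, 6] / [2] / [4] / [7]
Final shape: (4, 1, 1, 1).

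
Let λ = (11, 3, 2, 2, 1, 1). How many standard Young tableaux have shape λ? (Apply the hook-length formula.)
# SYT of shape (11, 3, 2, 2, 1, 1) = 12950685

Hook-length formula: f^λ = n! / Π hook(c), product over all cells c of the Young diagram. For λ = (11, 3, 2, 2, 1, 1), n = 20 boxes. Hook lengths by row (left-to-right, top-to-bottom): [16, 13, 10, 8, 7, 6, 5, 4, 3, 2, 1]; [7, 4, 1]; [5, 2]; [4, 1]; [2]; [1]. Product of hooks = 187858944000. So f^λ = 20! / 187858944000 = 2432902008176640000 / 187858944000 = 12950685.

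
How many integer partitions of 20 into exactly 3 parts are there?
p(20, 3 parts) = 33

Partitions of n into exactly k parts are in bijection with partitions of n − k into at most k parts (subtract 1 from each part). So p(20, exactly 3) = p(17, parts ≤ 3). Computing via the recurrence p(m, j) = p(m, j−1) + p(m−j, j) gives 33.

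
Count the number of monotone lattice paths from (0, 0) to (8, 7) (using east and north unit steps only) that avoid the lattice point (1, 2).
Number of paths = 4059

Total paths from (0, 0) to (8, 7): C(15, 8) = 6435. Paths through (1, 2): (paths (0, 0) → (1, 2)) × (paths (1, 2) → (8, 7)) = C(3, 1) · C(12, 7) = 3 · 792 = 2376. Avoidance count = 6435 − 2376 = 4059.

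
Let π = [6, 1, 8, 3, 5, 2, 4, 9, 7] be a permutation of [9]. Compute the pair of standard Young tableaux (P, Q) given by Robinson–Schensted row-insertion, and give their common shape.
P = [1, 2, 4, 7] / [3, 5, 9] / [6, 8];  Q = [1, 3, 5, 8] / [2, 4, 9] / [6, 7];  common shape = (4, 3, 2)

Row-insert the values π_1, π_2, … into P one at a time, bumping the leftmost entry strictly greater than the inserted value down to the next row. The recording tableau Q records, in position (i, j), the step at which that cell was added to P.
  Insert 6 (step 1): P = [6];  Q = [1]
  Insert 1 (step 2): P = [1] / [6];  Q = [1] / [2]
  Insert 8 (step 3): P = [1, 8] / [6];  Q = [1, 3] / [2]
  Insert 3 (step 4): P = [1, 3] / [6, 8];  Q = [1, 3] / [2, 4]
  Insert 5 (step 5): P = [1, 3, 5] / [6, 8];  Q = [1, 3, 5] / [2, 4]
  Insert 2 (step 6): P = [1, 2, 5] / [3, 8] / [6];  Q = [1, 3, 5] / [2, 4] / [6]
  Insert 4 (step 7): P = [1, 2, 4] / [3, 5] / [6, 8];  Q = [1, 3, 5] / [2, 4] / [6, 7]
  Insert 9 (step 8): P = [1, 2, 4, 9] / [3, 5] / [6, 8];  Q = [1, 3, 5, 8] / [2, 4] / [6, 7]
  Insert 7 (step 9): P = [1, 2, 4, 7] / [3, 5, 9] / [6, 8];  Q = [1, 3, 5, 8] / [2, 4, 9] / [6, 7]
Final shape: (4, 3, 2).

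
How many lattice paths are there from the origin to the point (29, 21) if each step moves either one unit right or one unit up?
Number of paths = 67327446062800

A monotone lattice path from (0, 0) to (29, 21) consists of 29 east steps and 21 north steps in some order, so it is determined by which 29 of the 50 steps are east. The count is C(50, 29) = 67327446062800.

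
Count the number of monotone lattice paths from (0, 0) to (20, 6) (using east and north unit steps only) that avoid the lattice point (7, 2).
Number of paths = 144550

Total paths from (0, 0) to (20, 6): C(26, 20) = 230230. Paths through (7, 2): (paths (0, 0) → (7, 2)) × (paths (7, 2) → (20, 6)) = C(9, 7) · C(17, 13) = 36 · 2380 = 85680. Avoidance count = 230230 − 85680 = 144550.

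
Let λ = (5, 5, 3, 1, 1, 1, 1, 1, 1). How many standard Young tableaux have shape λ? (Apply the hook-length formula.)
# SYT of shape (5, 5, 3, 1, 1, 1, 1, 1, 1) = 8356656

Hook-length formula: f^λ = n! / Π hook(c), product over all cells c of the Young diagram. For λ = (5, 5, 3, 1, 1, 1, 1, 1, 1), n = 19 boxes. Hook lengths by row (left-to-right, top-to-bottom): [13, 6, 5, 3, 2]; [12, 5, 4, 2, 1]; [9, 2, 1]; [6]; [5]; [4]; [3]; [2]; [1]. Product of hooks = 14556672000. So f^λ = 19! / 14556672000 = 121645100408832000 / 14556672000 = 8356656.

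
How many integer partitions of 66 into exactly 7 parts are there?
p(66, 7 parts) = 40340

Partitions of n into exactly k parts are in bijection with partitions of n − k into at most k parts (subtract 1 from each part). So p(66, exactly 7) = p(59, parts ≤ 7). Computing via the recurrence p(m, j) = p(m, j−1) + p(m−j, j) gives 40340.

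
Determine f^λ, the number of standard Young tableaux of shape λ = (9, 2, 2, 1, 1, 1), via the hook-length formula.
# SYT of shape (9, 2, 2, 1, 1, 1) = 82368

Hook-length formula: f^λ = n! / Π hook(c), product over all cells c of the Young diagram. For λ = (9, 2, 2, 1, 1, 1), n = 16 boxes. Hook lengths by row (left-to-right, top-to-bottom): [14, 10, 7, 6, 5, 4, 3, 2, 1]; [6, 2]; [5, 1]; [3]; [2]; [1]. Product of hooks = 254016000. So f^λ = 16! / 254016000 = 20922789888000 / 254016000 = 82368.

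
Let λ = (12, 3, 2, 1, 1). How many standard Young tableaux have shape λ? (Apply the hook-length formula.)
# SYT of shape (12, 3, 2, 1, 1) = 1017450

Hook-length formula: f^λ = n! / Π hook(c), product over all cells c of the Young diagram. For λ = (12, 3, 2, 1, 1), n = 19 boxes. Hook lengths by row (left-to-right, top-to-bottom): [16, 13, 11, 9, 8, 7, 6, 5, 4, 3, 2, 1]; [6, 3, 1]; [4, 1]; [2]; [1]. Product of hooks = 119558799360. So f^λ = 19! / 119558799360 = 121645100408832000 / 119558799360 = 1017450.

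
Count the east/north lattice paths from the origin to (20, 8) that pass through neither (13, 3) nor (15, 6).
Number of paths = 1642641

Inclusion–exclusion. Total paths: C(28, 20) = 3108105. Through P₁: C(16, 13)·C(12, 7) = 443520. Through P₂: C(21, 15)·C(7, 5) = 1139544. Since P₁ is strictly southwest of P₂, a monotone path through both must visit P₁ then P₂; paths through both = C(16, 13)·C(5, 2)·C(7, 5) = 117600. Avoid both = 3108105 − 443520 − 1139544 + 117600 = 1642641.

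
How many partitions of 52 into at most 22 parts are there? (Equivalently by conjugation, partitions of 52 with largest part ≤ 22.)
p(52, parts ≤ 22) = 258592

Use the recurrence p(n, m) = p(n, m−1) + p(n−m, m): either the largest part is < m (count p(n, m−1)) or the largest part is exactly m (remove one copy of m, count p(n−m, m)). With p(0, ·) = 1 this gives p(52, parts ≤ 22) = 258592. (By conjugating Young diagrams, this also counts partitions of 52 into at most 22 parts.)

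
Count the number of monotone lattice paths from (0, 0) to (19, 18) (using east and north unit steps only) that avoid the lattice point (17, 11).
Number of paths = 16899561420

Total paths from (0, 0) to (19, 18): C(37, 19) = 17672631900. Paths through (17, 11): (paths (0, 0) → (17, 11)) × (paths (17, 11) → (19, 18)) = C(28, 17) · C(9, 2) = 21474180 · 36 = 773070480. Avoidance count = 17672631900 − 773070480 = 16899561420.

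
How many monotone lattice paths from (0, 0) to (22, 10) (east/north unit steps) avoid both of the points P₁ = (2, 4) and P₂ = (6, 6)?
Number of paths = 57672135

Inclusion–exclusion. Total paths: C(32, 22) = 64512240. Through P₁: C(6, 2)·C(26, 20) = 3453450. Through P₂: C(12, 6)·C(20, 16) = 4476780. Since P₁ is strictly southwest of P₂, a monotone path through both must visit P₁ then P₂; paths through both = C(6, 2)·C(6, 4)·C(20, 16) = 1090125. Avoid both = 64512240 − 3453450 − 4476780 + 1090125 = 57672135.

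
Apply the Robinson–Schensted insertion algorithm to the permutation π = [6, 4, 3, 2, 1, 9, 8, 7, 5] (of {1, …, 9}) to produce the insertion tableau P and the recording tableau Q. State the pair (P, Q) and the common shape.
P = [1, 5] / [2, 7] / [3, 8] / [4, 9] / [6];  Q = [1, 6] / [2, 7] / [3, 8] / [4, 9] / [5];  common shape = (2, 2, 2, 2, 1)

Row-insert the values π_1, π_2, … into P one at a time, bumping the leftmost entry strictly greater than the inserted value down to the next row. The recording tableau Q records, in position (i, j), the step at which that cell was added to P.
  Insert 6 (step 1): P = [6];  Q = [1]
  Insert 4 (step 2): P = [4] / [6];  Q = [1] / [2]
  Insert 3 (step 3): P = [3] / [4] / [6];  Q = [1] / [2] / [3]
  Insert 2 (step 4): P = [2] / [3] / [4] / [6];  Q = [1] / [2] / [3] / [4]
  Insert 1 (step 5): P = [1] / [2] / [3] / [4] / [6];  Q = [1] / [2] / [3] / [4] / [5]
  Insert 9 (step 6): P = [1, 9] / [2] / [3] / [4] / [6];  Q = [1, 6] / [2] / [3] / [4] / [5]
  Insert 8 (step 7): P = [1, 8] / [2, 9] / [3] / [4] / [6];  Q = [1, 6] / [2, 7] / [3] / [4] / [5]
  Insert 7 (step 8): P = [1, 7] / [2, 8] / [3, 9] / [4] / [6];  Q = [1, 6] / [2, 7] / [3, 8] / [4] / [5]
  Insert 5 (step 9): P = [1, 5] / [2, 7] / [3, 8] / [4, 9] / [6];  Q = [1, 6] / [2, 7] / [3, 8] / [4, 9] / [5]
Final shape: (2, 2, 2, 2, 1).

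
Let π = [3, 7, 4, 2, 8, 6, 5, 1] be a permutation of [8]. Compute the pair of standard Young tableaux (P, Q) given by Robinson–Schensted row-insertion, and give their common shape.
P = [1, 4, 5] / [2, 6] / [3, 8] / [7];  Q = [1, 2, 5] / [3, 6] / [4, 7] / [8];  common shape = (3, 2, 2, 1)

Row-insert the values π_1, π_2, … into P one at a time, bumping the leftmost entry strictly greater than the inserted value down to the next row. The recording tableau Q records, in position (i, j), the step at which that cell was added to P.
  Insert 3 (step 1): P = [3];  Q = [1]
  Insert 7 (step 2): P = [3, 7];  Q = [1, 2]
  Insert 4 (step 3): P = [3, 4] / [7];  Q = [1, 2] / [3]
  Insert 2 (step 4): P = [2, 4] / [3] / [7];  Q = [1, 2] / [3] / [4]
  Insert 8 (step 5): P = [2, 4, 8] / [3] / [7];  Q = [1, 2, 5] / [3] / [4]
  Insert 6 (step 6): P = [2, 4, 6] / [3, 8] / [7];  Q = [1, 2, 5] / [3, 6] / [4]
  Insert 5 (step 7): P = [2, 4, 5] / [3, 6] / [7, 8];  Q = [1, 2, 5] / [3, 6] / [4, 7]
  Insert 1 (step 8): P = [1, 4, 5] / [2, 6] / [3, 8] / [7];  Q = [1, 2, 5] / [3, 6] / [4, 7] / [8]
Final shape: (3, 2, 2, 1).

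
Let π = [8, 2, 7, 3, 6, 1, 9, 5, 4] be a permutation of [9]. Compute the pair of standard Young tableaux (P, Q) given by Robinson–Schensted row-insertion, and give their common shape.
P = [1, 3, 4, 9] / [2, 5] / [6] / [7] / [8];  Q = [1, 3, 5, 7] / [2, 8] / [4] / [6] / [9];  common shape = (4, 2, 1, 1, 1)

Row-insert the values π_1, π_2, … into P one at a time, bumping the leftmost entry strictly greater than the inserted value down to the next row. The recording tableau Q records, in position (i, j), the step at which that cell was added to P.
  Insert 8 (step 1): P = [8];  Q = [1]
  Insert 2 (step 2): P = [2] / [8];  Q = [1] / [2]
  Insert 7 (step 3): P = [2, 7] / [8];  Q = [1, 3] / [2]
  Insert 3 (step 4): P = [2, 3] / [7] / [8];  Q = [1, 3] / [2] / [4]
  Insert 6 (step 5): P = [2, 3, 6] / [7] / [8];  Q = [1, 3, 5] / [2] / [4]
  Insert 1 (step 6): P = [1, 3, 6] / [2] / [7] / [8];  Q = [1, 3, 5] / [2] / [4] / [6]
  Insert 9 (step 7): P = [1, 3, 6, 9] / [2] / [7] / [8];  Q = [1, 3, 5, 7] / [2] / [4] / [6]
  Insert 5 (step 8): P = [1, 3, 5, 9] / [2, 6] / [7] / [8];  Q = [1, 3, 5, 7] / [2, 8] / [4] / [6]
  Insert 4 (step 9): P = [1, 3, 4, 9] / [2, 5] / [6] / [7] / [8];  Q = [1, 3, 5, 7] / [2, 8] / [4] / [6] / [9]
Final shape: (4, 2, 1, 1, 1).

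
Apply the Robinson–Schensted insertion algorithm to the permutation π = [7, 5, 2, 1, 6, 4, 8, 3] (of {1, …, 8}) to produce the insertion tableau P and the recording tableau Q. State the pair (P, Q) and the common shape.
P = [1, 3, 8] / [2, 4] / [5, 6] / [7];  Q = [1, 5, 7] / [2, 6] / [3, 8] / [4];  common shape = (3, 2, 2, 1)

Row-insert the values π_1, π_2, … into P one at a time, bumping the leftmost entry strictly greater than the inserted value down to the next row. The recording tableau Q records, in position (i, j), the step at which that cell was added to P.
  Insert 7 (step 1): P = [7];  Q = [1]
  Insert 5 (step 2): P = [5] / [7];  Q = [1] / [2]
  Insert 2 (step 3): P = [2] / [5] / [7];  Q = [1] / [2] / [3]
  Insert 1 (step 4): P = [1] / [2] / [5] / [7];  Q = [1] / [2] / [3] / [4]
  Insert 6 (step 5): P = [1, 6] / [2] / [5] / [7];  Q = [1, 5] / [2] / [3] / [4]
  Insert 4 (step 6): P = [1, 4] / [2, 6] / [5] / [7];  Q = [1, 5] / [2, 6] / [3] / [4]
  Insert 8 (step 7): P = [1, 4, 8] / [2, 6] / [5] / [7];  Q = [1, 5, 7] / [2, 6] / [3] / [4]
  Insert 3 (step 8): P = [1, 3, 8] / [2, 4] / [5, 6] / [7];  Q = [1, 5, 7] / [2, 6] / [3, 8] / [4]
Final shape: (3, 2, 2, 1).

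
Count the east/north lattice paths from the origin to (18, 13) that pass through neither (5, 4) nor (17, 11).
Number of paths = 98202279

Inclusion–exclusion. Total paths: C(31, 18) = 206253075. Through P₁: C(9, 5)·C(22, 13) = 62674920. Through P₂: C(28, 17)·C(3, 1) = 64422540. Since P₁ is strictly southwest of P₂, a monotone path through both must visit P₁ then P₂; paths through both = C(9, 5)·C(19, 12)·C(3, 1) = 19046664. Avoid both = 206253075 − 62674920 − 64422540 + 19046664 = 98202279.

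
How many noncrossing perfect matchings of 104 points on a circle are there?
C_52 = 29869166945772625950142417512

These noncrossing handshakes are counted by the Catalan number C_n = (1/(n + 1)) · C(2n, n). For n = 52: C_52 = (1/53) · C(104, 52) = 1583065848125949175357548128136/53 = 29869166945772625950142417512.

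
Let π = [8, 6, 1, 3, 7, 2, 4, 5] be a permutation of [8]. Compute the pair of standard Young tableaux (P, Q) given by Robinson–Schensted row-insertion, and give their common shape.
P = [1, 2, 4, 5] / [3, 7] / [6] / [8];  Q = [1, 4, 5, 8] / [2, 7] / [3] / [6];  common shape = (4, 2, 1, 1)

Row-insert the values π_1, π_2, … into P one at a time, bumping the leftmost entry strictly greater than the inserted value down to the next row. The recording tableau Q records, in position (i, j), the step at which that cell was added to P.
  Insert 8 (step 1): P = [8];  Q = [1]
  Insert 6 (step 2): P = [6] / [8];  Q = [1] / [2]
  Insert 1 (step 3): P = [1] / [6] / [8];  Q = [1] / [2] / [3]
  Insert 3 (step 4): P = [1, 3] / [6] / [8];  Q = [1, 4] / [2] / [3]
  Insert 7 (step 5): P = [1, 3, 7] / [6] / [8];  Q = [1, 4, 5] / [2] / [3]
  Insert 2 (step 6): P = [1, 2, 7] / [3] / [6] / [8];  Q = [1, 4, 5] / [2] / [3] / [6]
  Insert 4 (step 7): P = [1, 2, 4] / [3, 7] / [6] / [8];  Q = [1, 4, 5] / [2, 7] / [3] / [6]
  Insert 5 (step 8): P = [1, 2, 4, 5] / [3, 7] / [6] / [8];  Q = [1, 4, 5, 8] / [2, 7] / [3] / [6]
Final shape: (4, 2, 1, 1).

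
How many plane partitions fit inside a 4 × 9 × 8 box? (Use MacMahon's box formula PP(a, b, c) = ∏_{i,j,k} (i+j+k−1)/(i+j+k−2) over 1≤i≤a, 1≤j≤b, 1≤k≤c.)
PP(4, 9, 8) = 151561524301616

Evaluate the triple product over i = 1..4, j = 1..9, k = 1..8. The factors are (2/1) · (3/2) · (4/3) · (5/4) · (6/5) · (7/6) · (8/7) · (9/8) · … (288 factors total). The numerators and denominators telescope so the product is an integer; carrying out the multiplication exactly gives PP(4, 9, 8) = 151561524301616.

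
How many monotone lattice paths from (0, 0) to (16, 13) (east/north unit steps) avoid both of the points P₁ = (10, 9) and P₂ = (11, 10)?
Number of paths = 39058775

Inclusion–exclusion. Total paths: C(29, 16) = 67863915. Through P₁: C(19, 10)·C(10, 6) = 19399380. Through P₂: C(21, 11)·C(8, 5) = 19752096. Since P₁ is strictly southwest of P₂, a monotone path through both must visit P₁ then P₂; paths through both = C(19, 10)·C(2, 1)·C(8, 5) = 10346336. Avoid both = 67863915 − 19399380 − 19752096 + 10346336 = 39058775.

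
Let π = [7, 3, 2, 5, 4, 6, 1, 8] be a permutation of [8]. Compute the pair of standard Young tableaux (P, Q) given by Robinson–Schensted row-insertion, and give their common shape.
P = [1, 4, 6, 8] / [2, 5] / [3] / [7];  Q = [1, 4, 6, 8] / [2, 5] / [3] / [7];  common shape = (4, 2, 1, 1)

Row-insert the values π_1, π_2, … into P one at a time, bumping the leftmost entry strictly greater than the inserted value down to the next row. The recording tableau Q records, in position (i, j), the step at which that cell was added to P.
  Insert 7 (step 1): P = [7];  Q = [1]
  Insert 3 (step 2): P = [3] / [7];  Q = [1] / [2]
  Insert 2 (step 3): P = [2] / [3] / [7];  Q = [1] / [2] / [3]
  Insert 5 (step 4): P = [2, 5] / [3] / [7];  Q = [1, 4] / [2] / [3]
  Insert 4 (step 5): P = [2, 4] / [3, 5] / [7];  Q = [1, 4] / [2, 5] / [3]
  Insert 6 (step 6): P = [2, 4, 6] / [3, 5] / [7];  Q = [1, 4, 6] / [2, 5] / [3]
  Insert 1 (step 7): P = [1, 4, 6] / [2, 5] / [3] / [7];  Q = [1, 4, 6] / [2, 5] / [3] / [7]
  Insert 8 (step 8): P = [1, 4, 6, 8] / [2, 5] / [3] / [7];  Q = [1, 4, 6, 8] / [2, 5] / [3] / [7]
Final shape: (4, 2, 1, 1).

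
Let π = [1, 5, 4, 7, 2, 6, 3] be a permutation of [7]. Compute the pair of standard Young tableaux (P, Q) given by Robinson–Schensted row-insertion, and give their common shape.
P = [1, 2, 3] / [4, 6] / [5, 7];  Q = [1, 2, 4] / [3, 6] / [5, 7];  common shape = (3, 2, 2)

Row-insert the values π_1, π_2, … into P one at a time, bumping the leftmost entry strictly greater than the inserted value down to the next row. The recording tableau Q records, in position (i, j), the step at which that cell was added to P.
  Insert 1 (step 1): P = [1];  Q = [1]
  Insert 5 (step 2): P = [1, 5];  Q = [1, 2]
  Insert 4 (step 3): P = [1, 4] / [5];  Q = [1, 2] / [3]
  Insert 7 (step 4): P = [1, 4, 7] / [5];  Q = [1, 2, 4] / [3]
  Insert 2 (step 5): P = [1, 2, 7] / [4] / [5];  Q = [1, 2, 4] / [3] / [5]
  Insert 6 (step 6): P = [1, 2, 6] / [4, 7] / [5];  Q = [1, 2, 4] / [3, 6] / [5]
  Insert 3 (step 7): P = [1, 2, 3] / [4, 6] / [5, 7];  Q = [1, 2, 4] / [3, 6] / [5, 7]
Final shape: (3, 2, 2).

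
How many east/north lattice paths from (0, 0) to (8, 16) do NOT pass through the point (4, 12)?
Number of paths = 608071

Total paths from (0, 0) to (8, 16): C(24, 8) = 735471. Paths through (4, 12): (paths (0, 0) → (4, 12)) × (paths (4, 12) → (8, 16)) = C(16, 4) · C(8, 4) = 1820 · 70 = 127400. Avoidance count = 735471 − 127400 = 608071.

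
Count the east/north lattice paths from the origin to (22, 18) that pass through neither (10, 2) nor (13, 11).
Number of paths = 82982647410

Inclusion–exclusion. Total paths: C(40, 22) = 113380261800. Through P₁: C(12, 10)·C(28, 12) = 2007835830. Through P₂: C(24, 13)·C(16, 9) = 28555887360. Since P₁ is strictly southwest of P₂, a monotone path through both must visit P₁ then P₂; paths through both = C(12, 10)·C(12, 3)·C(16, 9) = 166108800. Avoid both = 113380261800 − 2007835830 − 28555887360 + 166108800 = 82982647410.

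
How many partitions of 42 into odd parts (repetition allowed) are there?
p_odd(42) = 1426

Enumerate partitions using only odd parts via the recurrence o(n, m) = o(n, m−2) + o(n−m, m) over odd m, starting from the largest odd part ≤ n. This gives p_odd(42) = 1426. (Euler's theorem: equals the count of distinct-part partitions.)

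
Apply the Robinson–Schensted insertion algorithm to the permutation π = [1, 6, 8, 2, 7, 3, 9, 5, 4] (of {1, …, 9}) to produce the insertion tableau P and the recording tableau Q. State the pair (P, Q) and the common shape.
P = [1, 2, 3, 4] / [5, 7, 9] / [6] / [8];  Q = [1, 2, 3, 7] / [4, 5, 8] / [6] / [9];  common shape = (4, 3, 1, 1)

Row-insert the values π_1, π_2, … into P one at a time, bumping the leftmost entry strictly greater than the inserted value down to the next row. The recording tableau Q records, in position (i, j), the step at which that cell was added to P.
  Insert 1 (step 1): P = [1];  Q = [1]
  Insert 6 (step 2): P = [1, 6];  Q = [1, 2]
  Insert 8 (step 3): P = [1, 6, 8];  Q = [1, 2, 3]
  Insert 2 (step 4): P = [1, 2, 8] / [6];  Q = [1, 2, 3] / [4]
  Insert 7 (step 5): P = [1, 2, 7] / [6, 8];  Q = [1, 2, 3] / [4, 5]
  Insert 3 (step 6): P = [1, 2, 3] / [6, 7] / [8];  Q = [1, 2, 3] / [4, 5] / [6]
  Insert 9 (step 7): P = [1, 2, 3, 9] / [6, 7] / [8];  Q = [1, 2, 3, 7] / [4, 5] / [6]
  Insert 5 (step 8): P = [1, 2, 3, 5] / [6, 7, 9] / [8];  Q = [1, 2, 3, 7] / [4, 5, 8] / [6]
  Insert 4 (step 9): P = [1, 2, 3, 4] / [5, 7, 9] / [6] / [8];  Q = [1, 2, 3, 7] / [4, 5, 8] / [6] / [9]
Final shape: (4, 3, 1, 1).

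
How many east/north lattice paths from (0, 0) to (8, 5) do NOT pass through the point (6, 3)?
Number of paths = 783

Total paths from (0, 0) to (8, 5): C(13, 8) = 1287. Paths through (6, 3): (paths (0, 0) → (6, 3)) × (paths (6, 3) → (8, 5)) = C(9, 6) · C(4, 2) = 84 · 6 = 504. Avoidance count = 1287 − 504 = 783.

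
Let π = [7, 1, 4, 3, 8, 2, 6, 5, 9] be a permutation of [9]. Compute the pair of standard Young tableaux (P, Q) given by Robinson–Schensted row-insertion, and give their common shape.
P = [1, 2, 5, 9] / [3, 6] / [4, 8] / [7];  Q = [1, 3, 5, 9] / [2, 7] / [4, 8] / [6];  common shape = (4, 2, 2, 1)

Row-insert the values π_1, π_2, … into P one at a time, bumping the leftmost entry strictly greater than the inserted value down to the next row. The recording tableau Q records, in position (i, j), the step at which that cell was added to P.
  Insert 7 (step 1): P = [7];  Q = [1]
  Insert 1 (step 2): P = [1] / [7];  Q = [1] / [2]
  Insert 4 (step 3): P = [1, 4] / [7];  Q = [1, 3] / [2]
  Insert 3 (step 4): P = [1, 3] / [4] / [7];  Q = [1, 3] / [2] / [4]
  Insert 8 (step 5): P = [1, 3, 8] / [4] / [7];  Q = [1, 3, 5] / [2] / [4]
  Insert 2 (step 6): P = [1, 2, 8] / [3] / [4] / [7];  Q = [1, 3, 5] / [2] / [4] / [6]
  Insert 6 (step 7): P = [1, 2, 6] / [3, 8] / [4] / [7];  Q = [1, 3, 5] / [2, 7] / [4] / [6]
  Insert 5 (step 8): P = [1, 2, 5] / [3, 6] / [4, 8] / [7];  Q = [1, 3, 5] / [2, 7] / [4, 8] / [6]
  Insert 9 (step 9): P = [1, 2, 5, 9] / [3, 6] / [4, 8] / [7];  Q = [1, 3, 5, 9] / [2, 7] / [4, 8] / [6]
Final shape: (4, 2, 2, 1).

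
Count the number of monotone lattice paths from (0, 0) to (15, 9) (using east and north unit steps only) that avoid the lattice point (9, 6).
Number of paths = 887084

Total paths from (0, 0) to (15, 9): C(24, 15) = 1307504. Paths through (9, 6): (paths (0, 0) → (9, 6)) × (paths (9, 6) → (15, 9)) = C(15, 9) · C(9, 6) = 5005 · 84 = 420420. Avoidance count = 1307504 − 420420 = 887084.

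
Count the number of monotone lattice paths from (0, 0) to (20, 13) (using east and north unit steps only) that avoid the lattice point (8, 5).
Number of paths = 411043050

Total paths from (0, 0) to (20, 13): C(33, 20) = 573166440. Paths through (8, 5): (paths (0, 0) → (8, 5)) × (paths (8, 5) → (20, 13)) = C(13, 8) · C(20, 12) = 1287 · 125970 = 162123390. Avoidance count = 573166440 − 162123390 = 411043050.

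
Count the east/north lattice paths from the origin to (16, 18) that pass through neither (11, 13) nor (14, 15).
Number of paths = 1048959942

Inclusion–exclusion. Total paths: C(34, 16) = 2203961430. Through P₁: C(24, 11)·C(10, 5) = 629028288. Through P₂: C(29, 14)·C(5, 2) = 775587600. Since P₁ is strictly southwest of P₂, a monotone path through both must visit P₁ then P₂; paths through both = C(24, 11)·C(5, 3)·C(5, 2) = 249614400. Avoid both = 2203961430 − 629028288 − 775587600 + 249614400 = 1048959942.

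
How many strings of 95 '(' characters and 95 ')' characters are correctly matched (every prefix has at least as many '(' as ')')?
C_95 = 944973797977428207852605870454939596837230758234904050

These balanced parentheses are counted by the Catalan number C_n = (1/(n + 1)) · C(2n, n). For n = 95: C_95 = (1/96) · C(190, 95) = 90717484605833107953850163563674201296374152790550788800/96 = 944973797977428207852605870454939596837230758234904050.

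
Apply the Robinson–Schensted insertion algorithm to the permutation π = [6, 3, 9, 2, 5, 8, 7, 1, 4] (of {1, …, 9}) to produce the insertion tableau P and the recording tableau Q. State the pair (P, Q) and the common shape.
P = [1, 4, 7] / [2, 5] / [3, 8] / [6, 9];  Q = [1, 3, 6] / [2, 5] / [4, 7] / [8, 9];  common shape = (3, 2, 2, 2)

Row-insert the values π_1, π_2, … into P one at a time, bumping the leftmost entry strictly greater than the inserted value down to the next row. The recording tableau Q records, in position (i, j), the step at which that cell was added to P.
  Insert 6 (step 1): P = [6];  Q = [1]
  Insert 3 (step 2): P = [3] / [6];  Q = [1] / [2]
  Insert 9 (step 3): P = [3, 9] / [6];  Q = [1, 3] / [2]
  Insert 2 (step 4): P = [2, 9] / [3] / [6];  Q = [1, 3] / [2] / [4]
  Insert 5 (step 5): P = [2, 5] / [3, 9] / [6];  Q = [1, 3] / [2, 5] / [4]
  Insert 8 (step 6): P = [2, 5, 8] / [3, 9] / [6];  Q = [1, 3, 6] / [2, 5] / [4]
  Insert 7 (step 7): P = [2, 5, 7] / [3, 8] / [6, 9];  Q = [1, 3, 6] / [2, 5] / [4, 7]
  Insert 1 (step 8): P = [1, 5, 7] / [2, 8] / [3, 9] / [6];  Q = [1, 3, 6] / [2, 5] / [4, 7] / [8]
  Insert 4 (step 9): P = [1, 4, 7] / [2, 5] / [3, 8] / [6, 9];  Q = [1, 3, 6] / [2, 5] / [4, 7] / [8, 9]
Final shape: (3, 2, 2, 2).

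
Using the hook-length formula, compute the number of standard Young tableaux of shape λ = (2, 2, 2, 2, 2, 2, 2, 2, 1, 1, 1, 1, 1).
# SYT of shape (2, 2, 2, 2, 2, 2, 2, 2, 1, 1, 1, 1, 1) = 87210

Hook-length formula: f^λ = n! / Π hook(c), product over all cells c of the Young diagram. For λ = (2, 2, 2, 2, 2, 2, 2, 2, 1, 1, 1, 1, 1), n = 21 boxes. Hook lengths by row (left-to-right, top-to-bottom): [14, 8]; [13, 7]; [12, 6]; [11, 5]; [10, 4]; [9, 3]; [8, 2]; [7, 1]; [5]; [4]; [3]; [2]; [1]. Product of hooks = 585838116864000. So f^λ = 21! / 585838116864000 = 51090942171709440000 / 585838116864000 = 87210.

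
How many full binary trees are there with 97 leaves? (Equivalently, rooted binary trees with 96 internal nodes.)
C_96 = 3721443204405954385563870541379246659709506697378694300

These full binary trees are counted by the Catalan number C_n = (1/(n + 1)) · C(2n, n). For n = 96: C_96 = (1/97) · C(192, 96) = 360979990827377575399695442513786925991822149645733347100/97 = 3721443204405954385563870541379246659709506697378694300.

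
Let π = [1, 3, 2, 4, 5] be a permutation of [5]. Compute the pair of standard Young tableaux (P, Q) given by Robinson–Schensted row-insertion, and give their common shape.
P = [1, 2, 4, 5] / [3];  Q = [1, 2, 4, 5] / [3];  common shape = (4, 1)

Row-insert the values π_1, π_2, … into P one at a time, bumping the leftmost entry strictly greater than the inserted value down to the next row. The recording tableau Q records, in position (i, j), the step at which that cell was added to P.
  Insert 1 (step 1): P = [1];  Q = [1]
  Insert 3 (step 2): P = [1, 3];  Q = [1, 2]
  Insert 2 (step 3): P = [1, 2] / [3];  Q = [1, 2] / [3]
  Insert 4 (step 4): P = [1, 2, 4] / [3];  Q = [1, 2, 4] / [3]
  Insert 5 (step 5): P = [1, 2, 4, 5] / [3];  Q = [1, 2, 4, 5] / [3]
Final shape: (4, 1).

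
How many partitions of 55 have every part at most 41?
p(55, parts ≤ 41) = 450903

Use the recurrence p(n, m) = p(n, m−1) + p(n−m, m): either the largest part is < m (count p(n, m−1)) or the largest part is exactly m (remove one copy of m, count p(n−m, m)). With p(0, ·) = 1 this gives p(55, parts ≤ 41) = 450903. (By conjugating Young diagrams, this also counts partitions of 55 into at most 41 parts.)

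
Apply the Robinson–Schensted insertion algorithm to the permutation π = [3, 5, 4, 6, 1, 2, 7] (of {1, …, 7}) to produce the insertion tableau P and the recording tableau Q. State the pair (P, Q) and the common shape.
P = [1, 2, 6, 7] / [3, 4] / [5];  Q = [1, 2, 4, 7] / [3, 6] / [5];  common shape = (4, 2, 1)

Row-insert the values π_1, π_2, … into P one at a time, bumping the leftmost entry strictly greater than the inserted value down to the next row. The recording tableau Q records, in position (i, j), the step at which that cell was added to P.
  Insert 3 (step 1): P = [3];  Q = [1]
  Insert 5 (step 2): P = [3, 5];  Q = [1, 2]
  Insert 4 (step 3): P = [3, 4] / [5];  Q = [1, 2] / [3]
  Insert 6 (step 4): P = [3, 4, 6] / [5];  Q = [1, 2, 4] / [3]
  Insert 1 (step 5): P = [1, 4, 6] / [3] / [5];  Q = [1, 2, 4] / [3] / [5]
  Insert 2 (step 6): P = [1, 2, 6] / [3, 4] / [5];  Q = [1, 2, 4] / [3, 6] / [5]
  Insert 7 (step 7): P = [1, 2, 6, 7] / [3, 4] / [5];  Q = [1, 2, 4, 7] / [3, 6] / [5]
Final shape: (4, 2, 1).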